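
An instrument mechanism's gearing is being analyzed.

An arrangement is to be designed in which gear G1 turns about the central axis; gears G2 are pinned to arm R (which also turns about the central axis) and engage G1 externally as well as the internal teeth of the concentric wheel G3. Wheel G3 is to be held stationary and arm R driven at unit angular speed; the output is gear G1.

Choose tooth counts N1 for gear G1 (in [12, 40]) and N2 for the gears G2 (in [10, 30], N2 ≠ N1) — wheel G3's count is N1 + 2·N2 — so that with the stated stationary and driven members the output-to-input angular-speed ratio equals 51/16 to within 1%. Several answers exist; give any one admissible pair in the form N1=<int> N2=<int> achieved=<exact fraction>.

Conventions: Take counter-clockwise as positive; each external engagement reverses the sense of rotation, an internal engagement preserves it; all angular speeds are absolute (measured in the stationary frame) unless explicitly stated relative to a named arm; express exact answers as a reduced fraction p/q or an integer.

class = planetary set [ratio 51/16 wanted; Willis about the carrier]
Willis with ω_ring = 0: ω_sun/ω_arm = (N1+N3)/N1; set equal to 51/16  ⇒  N3/N1 = 51/16 − 1 = 35/16
N3 = N1 + 2·N2  ⇒  N2/N1 = (N3/N1 − 1)/2 = (35/16 − 1)/2 = 19/32
smallest multiple with N1 ≥ 12 and N2 ≥ 10: k = 1  ⇒  N1 = 1·32 = 32, N2 = 1·19 = 19 (N1 ≤ 40, N2 ≤ 30, N2 ≠ N1 ✓), N3 = 32 + 2·19 = 70
check: (N1+N3)/N1 with N1 = 32, N3 = 70 gives 51/16; |achieved − target| = 0 ≤ 51/1600 ✓

N1=32 N2=19 achieved=51/16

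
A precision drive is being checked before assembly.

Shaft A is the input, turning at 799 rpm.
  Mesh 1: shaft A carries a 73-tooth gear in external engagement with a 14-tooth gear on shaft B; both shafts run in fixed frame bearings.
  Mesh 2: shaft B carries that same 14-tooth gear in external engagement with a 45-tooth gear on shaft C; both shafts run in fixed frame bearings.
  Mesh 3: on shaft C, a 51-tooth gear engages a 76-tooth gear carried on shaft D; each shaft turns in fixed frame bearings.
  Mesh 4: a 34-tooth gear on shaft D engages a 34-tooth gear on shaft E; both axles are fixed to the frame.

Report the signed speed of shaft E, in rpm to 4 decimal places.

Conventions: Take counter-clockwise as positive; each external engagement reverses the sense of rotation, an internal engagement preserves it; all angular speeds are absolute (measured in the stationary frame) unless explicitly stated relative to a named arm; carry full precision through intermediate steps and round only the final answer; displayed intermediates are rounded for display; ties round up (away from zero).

+869.7886 rpm

recognized (5 fixed axles, 4 meshes): fixed-axis compound train
mesh 1 [73T→14T]: ω = 799.0000×73/14 = 4166.2143 rpm, sense flips to −
mesh 2 [14T→45T]: ω = 4166.2143×14/45 = 1296.1556 rpm, sense flips to +
mesh 3 [51T→76T]: ω = 1296.1556×51/76 = 869.7886 rpm, sense flips to −
mesh 4 [34T→34T]: ω = 869.7886×34/34 = 869.7886 rpm, sense flips to +
signed output speed = +869.7886 rpm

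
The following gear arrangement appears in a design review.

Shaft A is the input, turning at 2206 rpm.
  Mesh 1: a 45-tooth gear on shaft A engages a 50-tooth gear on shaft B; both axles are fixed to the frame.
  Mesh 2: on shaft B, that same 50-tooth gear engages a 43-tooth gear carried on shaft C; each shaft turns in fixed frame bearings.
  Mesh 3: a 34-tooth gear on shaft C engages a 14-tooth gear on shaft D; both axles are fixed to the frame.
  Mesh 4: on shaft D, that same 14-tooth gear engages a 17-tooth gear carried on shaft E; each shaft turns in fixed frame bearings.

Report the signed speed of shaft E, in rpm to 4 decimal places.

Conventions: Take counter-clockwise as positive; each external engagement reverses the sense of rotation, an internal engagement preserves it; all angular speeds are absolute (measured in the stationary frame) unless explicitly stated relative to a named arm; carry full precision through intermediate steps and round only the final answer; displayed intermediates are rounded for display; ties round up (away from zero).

topology: fixed-axis compound train — 4 meshes, A→E
mesh 1 [45T→50T]: ω = 2206.0000×45/50 = 1985.4000 rpm, sense flips to −
mesh 2 [50T→43T]: ω = 1985.4000×50/43 = 2308.6047 rpm, sense flips to +
mesh 3 [34T→14T]: ω = 2308.6047×34/14 = 5606.6113 rpm, sense flips to −
mesh 4 [14T→17T]: ω = 5606.6113×14/17 = 4617.2093 rpm, sense flips to +
signed output speed = +4617.2093 rpm

+4617.2093 rpm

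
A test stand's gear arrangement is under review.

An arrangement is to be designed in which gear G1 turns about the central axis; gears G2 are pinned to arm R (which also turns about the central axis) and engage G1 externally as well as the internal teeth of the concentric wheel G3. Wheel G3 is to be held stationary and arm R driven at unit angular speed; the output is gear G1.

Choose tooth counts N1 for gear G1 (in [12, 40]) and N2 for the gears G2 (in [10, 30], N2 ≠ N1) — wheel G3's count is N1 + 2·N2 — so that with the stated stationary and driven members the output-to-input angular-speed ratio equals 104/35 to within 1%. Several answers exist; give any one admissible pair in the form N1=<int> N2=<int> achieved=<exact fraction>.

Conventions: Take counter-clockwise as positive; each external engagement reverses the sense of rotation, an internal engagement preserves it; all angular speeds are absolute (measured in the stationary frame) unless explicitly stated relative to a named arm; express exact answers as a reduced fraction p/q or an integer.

planetary set to be sized for 104/35 (Willis relation)
Willis with ω_ring = 0: ω_sun/ω_arm = (N1+N3)/N1; set equal to 104/35  ⇒  N3/N1 = 104/35 − 1 = 69/35
N3 = N1 + 2·N2  ⇒  N2/N1 = (N3/N1 − 1)/2 = (69/35 − 1)/2 = 17/35
smallest multiple with N1 ≥ 12 and N2 ≥ 10: k = 1  ⇒  N1 = 1·35 = 35, N2 = 1·17 = 17 (N1 ≤ 40, N2 ≤ 30, N2 ≠ N1 ✓), N3 = 35 + 2·17 = 69
check: (N1+N3)/N1 with N1 = 35, N3 = 69 gives 104/35; |achieved − target| = 0 ≤ 26/875 ✓

N1=35 N2=17 achieved=104/35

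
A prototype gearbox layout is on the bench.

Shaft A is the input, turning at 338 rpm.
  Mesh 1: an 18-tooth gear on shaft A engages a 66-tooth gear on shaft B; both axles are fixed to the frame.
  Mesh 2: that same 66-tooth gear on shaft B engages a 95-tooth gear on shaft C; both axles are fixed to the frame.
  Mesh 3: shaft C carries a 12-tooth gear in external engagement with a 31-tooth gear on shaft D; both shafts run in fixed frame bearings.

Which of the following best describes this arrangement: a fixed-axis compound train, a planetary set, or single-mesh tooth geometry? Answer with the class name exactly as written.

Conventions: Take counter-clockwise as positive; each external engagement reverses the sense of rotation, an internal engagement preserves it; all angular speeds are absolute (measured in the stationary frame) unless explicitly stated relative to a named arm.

fixed-axis compound train

class = fixed-axis compound train [3 meshes; 3 ratios multiply, 3 sense flips]
classification: fixed-axis compound train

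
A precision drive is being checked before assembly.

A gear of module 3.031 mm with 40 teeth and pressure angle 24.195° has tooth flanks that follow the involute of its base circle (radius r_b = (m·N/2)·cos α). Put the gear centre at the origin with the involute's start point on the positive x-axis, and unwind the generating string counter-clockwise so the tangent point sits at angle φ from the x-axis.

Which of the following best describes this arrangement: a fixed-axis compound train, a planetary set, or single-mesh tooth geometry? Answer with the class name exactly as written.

single-mesh tooth geometry

recognized (one wheel, involute flank): single-mesh tooth geometry, m = 3.031, N = 40
classification: single-mesh tooth geometry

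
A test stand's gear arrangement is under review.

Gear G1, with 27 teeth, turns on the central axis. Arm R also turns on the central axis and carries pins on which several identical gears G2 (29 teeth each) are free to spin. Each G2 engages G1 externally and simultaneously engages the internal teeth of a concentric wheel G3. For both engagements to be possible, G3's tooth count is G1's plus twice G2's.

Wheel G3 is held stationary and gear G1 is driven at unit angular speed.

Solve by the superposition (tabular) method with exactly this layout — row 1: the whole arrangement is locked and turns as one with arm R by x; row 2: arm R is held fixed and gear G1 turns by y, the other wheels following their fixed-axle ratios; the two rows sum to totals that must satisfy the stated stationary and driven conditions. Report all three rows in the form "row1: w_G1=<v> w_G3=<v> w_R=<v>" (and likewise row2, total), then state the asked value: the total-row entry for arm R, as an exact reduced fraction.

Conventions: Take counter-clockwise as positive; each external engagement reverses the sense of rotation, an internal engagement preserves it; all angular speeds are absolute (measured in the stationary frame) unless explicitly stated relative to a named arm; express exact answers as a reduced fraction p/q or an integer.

planetary set (27T centre, 29T on arm, 85T internal) — Willis relation
row 1: whole set turns with the arm by x
superposition row 2 [arm held]: sun y, ring −(27/85)·y, arm 0
boundary: total ω_ring = x − (27/85)·y = 0 and total ω_sun = x + y = 1  ⇒  y = 85/112, x = 27/112
row 2 ring = −(27/85)·85/112 = -27/112
totals (row 1 + row 2): sun 27/112 + 85/112 = 1, ring 27/112 + (-27/112) = 0, arm 27/112 + 0 = 27/112
asked cell (total, arm) = 27/112

row1: w_G1=27/112 w_G3=27/112 w_R=27/112
row2: w_G1=85/112 w_G3=-27/112 w_R=0
total: w_G1=1 w_G3=0 w_R=27/112
asked value: 27/112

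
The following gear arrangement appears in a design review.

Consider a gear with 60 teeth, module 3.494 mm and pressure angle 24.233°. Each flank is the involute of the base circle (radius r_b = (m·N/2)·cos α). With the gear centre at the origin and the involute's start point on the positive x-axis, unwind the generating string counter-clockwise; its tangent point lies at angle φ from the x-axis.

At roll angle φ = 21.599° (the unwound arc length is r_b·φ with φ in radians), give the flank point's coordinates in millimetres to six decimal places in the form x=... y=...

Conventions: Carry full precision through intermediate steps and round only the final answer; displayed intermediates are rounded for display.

x=102.135932 y=1.682717

recognized (one wheel, involute flank): single-mesh tooth geometry, m = 3.494, N = 60
pitch radius r_p = m·N/2 = 3.494·60/2 = 104.820000
base radius r_b = r_p·cos α = 104.820000·cos 24.233° = 95.583667
roll angle φ = 21.599° = 0.37697367 rad
x = r_b·(cos φ + φ·sin φ) = 102.135932
y = r_b·(sin φ − φ·cos φ) = 1.682717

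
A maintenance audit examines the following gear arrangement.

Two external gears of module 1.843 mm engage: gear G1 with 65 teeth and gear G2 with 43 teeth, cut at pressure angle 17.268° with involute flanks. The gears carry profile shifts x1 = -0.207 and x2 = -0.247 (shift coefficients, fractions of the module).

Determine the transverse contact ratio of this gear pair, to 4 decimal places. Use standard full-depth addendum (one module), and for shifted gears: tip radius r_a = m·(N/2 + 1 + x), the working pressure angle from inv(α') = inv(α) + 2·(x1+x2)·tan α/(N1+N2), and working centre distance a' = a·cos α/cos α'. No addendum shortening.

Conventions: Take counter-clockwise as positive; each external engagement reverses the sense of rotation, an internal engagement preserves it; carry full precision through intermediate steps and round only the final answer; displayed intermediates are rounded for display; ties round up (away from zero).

single-mesh involute tooth geometry (65T engaging 43T at module 1.843)
base radii: r_b1 = 57.197724, r_b2 = 37.838494
tip radii: r_a1 = 61.358999, r_a2 = 41.012279
inv(α') = inv(17.268°) + 2·(-0.207-0.247)·tan α/(65+43) = 0.00685582  ⇒  α' = 15.54257°
a' = a·cos α / cos α' = 99.5220·cos 17.268°/cos 15.54257° = 98.643448
action lengths: √(r_a1²−r_b1²) = 22.211418, √(r_a2²−r_b2²) = 15.819462
base pitch p_b = π·m·cos α = 5.528983
CR = (22.211418 + 15.819462 − 98.643448·sin 15.54257°)/5.528983 = 2.097845
contact ratio ≈ 2.0978

2.0978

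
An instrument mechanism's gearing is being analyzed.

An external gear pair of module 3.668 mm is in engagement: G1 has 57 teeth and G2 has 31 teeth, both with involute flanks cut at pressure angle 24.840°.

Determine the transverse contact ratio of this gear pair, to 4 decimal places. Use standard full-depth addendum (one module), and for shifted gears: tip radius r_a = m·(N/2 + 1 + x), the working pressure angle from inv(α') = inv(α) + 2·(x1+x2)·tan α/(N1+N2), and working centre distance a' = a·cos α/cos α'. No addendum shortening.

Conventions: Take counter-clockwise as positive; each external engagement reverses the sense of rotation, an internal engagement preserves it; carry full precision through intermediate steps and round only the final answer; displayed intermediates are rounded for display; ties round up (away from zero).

topology: single-mesh involute geometry — m = 3.668, 57T/31T pair
base radii: r_b1 = 94.866607, r_b2 = 51.594119
tip radii: r_a1 = 108.206000, r_a2 = 60.522000
no profile shift: α' = α, a' = a
action lengths: √(r_a1²−r_b1²) = 52.046761, √(r_a2²−r_b2²) = 31.637941
base pitch p_b = π·m·cos α = 10.457271
CR = (52.046761 + 31.637941 − 161.392000·sin 24.84000°)/10.457271 = 1.519156
contact ratio ≈ 1.5192

1.5192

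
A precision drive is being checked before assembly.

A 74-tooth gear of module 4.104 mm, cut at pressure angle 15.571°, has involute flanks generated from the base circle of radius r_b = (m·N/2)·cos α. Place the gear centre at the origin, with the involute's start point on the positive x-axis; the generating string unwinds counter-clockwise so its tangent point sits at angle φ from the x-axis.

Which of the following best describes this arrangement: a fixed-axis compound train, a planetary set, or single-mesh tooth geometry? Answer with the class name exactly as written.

single-mesh involute tooth geometry (74T wheel at module 4.104)
classification: single-mesh tooth geometry

single-mesh tooth geometry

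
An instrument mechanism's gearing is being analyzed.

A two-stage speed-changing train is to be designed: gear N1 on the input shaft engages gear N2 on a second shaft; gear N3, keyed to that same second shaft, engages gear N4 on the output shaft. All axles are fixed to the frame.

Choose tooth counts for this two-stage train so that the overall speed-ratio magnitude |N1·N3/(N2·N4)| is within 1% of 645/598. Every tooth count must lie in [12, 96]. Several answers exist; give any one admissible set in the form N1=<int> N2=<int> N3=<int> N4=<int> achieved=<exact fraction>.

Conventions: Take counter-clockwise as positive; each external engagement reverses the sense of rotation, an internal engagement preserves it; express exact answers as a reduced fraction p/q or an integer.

class = fixed-axis compound train [2-stage, 645/598 wanted]
target = 645/598 in lowest terms: an exact hit needs N1·N3 = k·645 and N2·N4 = k·598 for one integer k, every count in [12, 96]; additionally prefer no 1:1 stage (N1 ≠ N2, N3 ≠ N4)
k = 1: N1·N3 = 645 = 15·43, N2·N4 = 598 = 13·46
achieved = 15·43/(13·46) = 645/598; |achieved − target| = 0 ≤ 129/11960 ✓

N1=15 N2=13 N3=43 N4=46 achieved=645/598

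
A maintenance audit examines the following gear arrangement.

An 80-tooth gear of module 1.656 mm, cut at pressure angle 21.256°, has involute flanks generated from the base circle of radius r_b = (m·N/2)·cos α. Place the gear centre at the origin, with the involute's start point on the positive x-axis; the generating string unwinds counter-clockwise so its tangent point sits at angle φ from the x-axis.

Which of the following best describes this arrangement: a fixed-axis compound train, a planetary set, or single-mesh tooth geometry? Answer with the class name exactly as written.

single-mesh tooth geometry

topology: single-mesh involute geometry — m = 1.656, N = 80
classification: single-mesh tooth geometry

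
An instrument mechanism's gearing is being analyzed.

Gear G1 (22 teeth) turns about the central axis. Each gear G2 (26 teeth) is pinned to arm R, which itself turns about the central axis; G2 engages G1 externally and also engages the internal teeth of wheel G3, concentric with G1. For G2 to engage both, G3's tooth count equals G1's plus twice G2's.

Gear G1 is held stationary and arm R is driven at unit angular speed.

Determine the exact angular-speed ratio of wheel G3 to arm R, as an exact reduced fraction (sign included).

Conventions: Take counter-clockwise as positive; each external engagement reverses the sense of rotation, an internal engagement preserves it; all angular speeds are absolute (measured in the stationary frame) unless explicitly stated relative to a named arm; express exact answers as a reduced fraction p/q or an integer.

48/37

topology: planetary set — G1 22T / G2 26T / G3 74T, arm = carrier (Willis)
ring teeth: 22 + 2·26 = 74
22(ω_sun−ω_arm) = −74(ω_ring−ω_arm),  ω_sun = 0, ω_arm = 1
ω_ring = 1 − (22/74)(0−1) = 48/37
ω_out/ω_in = 48/37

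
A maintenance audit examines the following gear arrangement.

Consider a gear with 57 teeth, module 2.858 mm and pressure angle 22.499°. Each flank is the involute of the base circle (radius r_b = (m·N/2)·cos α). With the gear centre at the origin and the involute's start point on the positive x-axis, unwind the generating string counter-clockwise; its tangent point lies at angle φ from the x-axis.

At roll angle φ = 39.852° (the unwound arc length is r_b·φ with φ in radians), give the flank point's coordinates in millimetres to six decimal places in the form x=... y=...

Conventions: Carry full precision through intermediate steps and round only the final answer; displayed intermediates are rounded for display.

topology: single-mesh involute geometry — m = 2.858, N = 57
pitch radius r_p = m·N/2 = 2.858·57/2 = 81.453000
base radius r_b = r_p·cos α = 81.453000·cos 22.499° = 75.253304
roll angle φ = 39.852° = 0.69554861 rad
x = r_b·(cos φ + φ·sin φ) = 91.313448
y = r_b·(sin φ − φ·cos φ) = 8.039496

x=91.313448 y=8.039496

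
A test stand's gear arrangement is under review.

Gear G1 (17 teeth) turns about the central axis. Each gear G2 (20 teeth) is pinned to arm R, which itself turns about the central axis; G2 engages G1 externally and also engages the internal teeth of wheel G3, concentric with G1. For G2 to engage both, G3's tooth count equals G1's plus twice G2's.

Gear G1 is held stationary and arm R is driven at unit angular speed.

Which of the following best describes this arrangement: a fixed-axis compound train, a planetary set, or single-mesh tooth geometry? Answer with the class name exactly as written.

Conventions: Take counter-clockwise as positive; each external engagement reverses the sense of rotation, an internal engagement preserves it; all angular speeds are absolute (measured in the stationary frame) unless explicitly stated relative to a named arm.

planetary set

topology: planetary set — G1 17T / G2 20T / G3 57T, arm = carrier (Willis)
classification: planetary set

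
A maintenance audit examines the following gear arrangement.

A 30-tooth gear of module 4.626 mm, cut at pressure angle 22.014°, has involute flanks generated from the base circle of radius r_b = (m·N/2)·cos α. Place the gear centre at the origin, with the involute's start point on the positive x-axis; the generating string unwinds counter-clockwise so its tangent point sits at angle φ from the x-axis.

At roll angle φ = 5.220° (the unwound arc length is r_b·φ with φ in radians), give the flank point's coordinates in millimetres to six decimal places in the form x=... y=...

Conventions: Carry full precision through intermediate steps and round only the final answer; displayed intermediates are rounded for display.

recognized (one wheel, involute flank): single-mesh tooth geometry, m = 4.626, N = 30
pitch radius r_p = m·N/2 = 4.626·30/2 = 69.390000
base radius r_b = r_p·cos α = 69.390000·cos 22.014° = 64.330934
roll angle φ = 5.220° = 0.09110619 rad
x = r_b·(cos φ + φ·sin φ) = 64.597365
y = r_b·(sin φ − φ·cos φ) = 0.016202

x=64.597365 y=0.016202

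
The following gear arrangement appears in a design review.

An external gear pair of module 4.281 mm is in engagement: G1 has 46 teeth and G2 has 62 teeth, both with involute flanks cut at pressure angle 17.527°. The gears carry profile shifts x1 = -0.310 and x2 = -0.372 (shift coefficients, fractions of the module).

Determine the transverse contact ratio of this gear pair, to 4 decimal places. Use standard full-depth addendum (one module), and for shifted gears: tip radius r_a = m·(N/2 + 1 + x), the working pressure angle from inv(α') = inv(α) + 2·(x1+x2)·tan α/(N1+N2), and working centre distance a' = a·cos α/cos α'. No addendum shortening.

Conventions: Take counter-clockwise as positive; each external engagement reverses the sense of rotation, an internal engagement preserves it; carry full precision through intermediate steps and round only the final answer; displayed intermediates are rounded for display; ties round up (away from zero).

single-mesh involute tooth geometry (46T engaging 62T at module 4.281)
base radii: r_b1 = 93.891869, r_b2 = 126.549910
tip radii: r_a1 = 101.416890, r_a2 = 135.399468
inv(α') = inv(17.527°) + 2·(-0.310-0.372)·tan α/(46+62) = 0.00592444  ⇒  α' = 14.81785°
a' = a·cos α / cos α' = 231.1740·cos 17.527°/cos 14.81785° = 228.025035
action lengths: √(r_a1²−r_b1²) = 38.336699, √(r_a2²−r_b2²) = 48.147026
base pitch p_b = π·m·cos α = 12.824783
CR = (38.336699 + 48.147026 − 228.025035·sin 14.81785°)/12.824783 = 2.196296
contact ratio ≈ 2.1963

2.1963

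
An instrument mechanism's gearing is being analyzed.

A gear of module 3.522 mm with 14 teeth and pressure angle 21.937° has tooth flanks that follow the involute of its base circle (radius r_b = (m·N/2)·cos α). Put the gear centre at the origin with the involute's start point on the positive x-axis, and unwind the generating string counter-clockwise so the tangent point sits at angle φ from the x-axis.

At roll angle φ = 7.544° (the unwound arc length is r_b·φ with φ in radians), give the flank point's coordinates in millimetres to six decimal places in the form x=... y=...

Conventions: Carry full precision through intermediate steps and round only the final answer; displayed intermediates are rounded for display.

recognized (one wheel, involute flank): single-mesh tooth geometry, m = 3.522, N = 14
pitch radius r_p = m·N/2 = 3.522·14/2 = 24.654000
base radius r_b = r_p·cos α = 24.654000·cos 21.937° = 22.868932
roll angle φ = 7.544° = 0.13166764 rad
x = r_b·(cos φ + φ·sin φ) = 23.066306
y = r_b·(sin φ − φ·cos φ) = 0.017370

x=23.066306 y=0.017370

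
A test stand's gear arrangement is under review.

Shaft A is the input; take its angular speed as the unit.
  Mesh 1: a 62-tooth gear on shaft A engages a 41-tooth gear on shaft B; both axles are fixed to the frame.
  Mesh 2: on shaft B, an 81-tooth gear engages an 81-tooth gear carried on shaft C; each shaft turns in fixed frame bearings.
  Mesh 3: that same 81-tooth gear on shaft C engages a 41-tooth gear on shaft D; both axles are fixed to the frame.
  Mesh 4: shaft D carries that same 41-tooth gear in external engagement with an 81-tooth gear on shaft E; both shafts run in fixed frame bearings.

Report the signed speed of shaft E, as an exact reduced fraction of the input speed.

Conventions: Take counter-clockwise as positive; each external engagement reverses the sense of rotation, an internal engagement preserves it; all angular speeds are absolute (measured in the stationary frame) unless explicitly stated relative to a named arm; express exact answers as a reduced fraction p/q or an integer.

62/41

4-mesh fixed-axis compound train (all bearings frame-fixed)
mesh 1 [62T→41T]: |ω|/ω_in = 1×62/41 = 62/41, sense flips to −
mesh 2 [81T→81T]: |ω|/ω_in = (62/41)×81/81 = 62/41, sense flips to +
mesh 3 [81T→41T]: |ω|/ω_in = (62/41)×81/41 = 5022/1681, sense flips to −
mesh 4 [41T→81T]: |ω|/ω_in = (5022/1681)×41/81 = 62/41, sense flips to +
signed output speed (× input speed) = 62/41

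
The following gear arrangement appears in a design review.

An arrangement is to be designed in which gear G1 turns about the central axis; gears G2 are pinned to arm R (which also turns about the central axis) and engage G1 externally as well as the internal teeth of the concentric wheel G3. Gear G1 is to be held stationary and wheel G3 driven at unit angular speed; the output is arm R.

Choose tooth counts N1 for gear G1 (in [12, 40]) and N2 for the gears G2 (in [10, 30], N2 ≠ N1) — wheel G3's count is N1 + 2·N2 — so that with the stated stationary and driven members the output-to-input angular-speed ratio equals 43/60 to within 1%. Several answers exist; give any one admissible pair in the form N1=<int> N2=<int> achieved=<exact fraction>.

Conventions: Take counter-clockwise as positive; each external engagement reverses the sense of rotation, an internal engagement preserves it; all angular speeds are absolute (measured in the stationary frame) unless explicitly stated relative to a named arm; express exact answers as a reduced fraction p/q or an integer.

N1=17 N2=13 achieved=43/60

class = planetary set [ratio 43/60 wanted; Willis about the carrier]
Willis with ω_sun = 0: ω_arm/ω_ring = N3/(N1+N3); set equal to 43/60  ⇒  N3/N1 = (43/60)/(1 − 43/60) = 43/17
N3 = N1 + 2·N2  ⇒  N2/N1 = (N3/N1 − 1)/2 = (43/17 − 1)/2 = 13/17
smallest multiple with N1 ≥ 12 and N2 ≥ 10: k = 1  ⇒  N1 = 1·17 = 17, N2 = 1·13 = 13 (N1 ≤ 40, N2 ≤ 30, N2 ≠ N1 ✓), N3 = 17 + 2·13 = 43
check: N3/(N1+N3) with N1 = 17, N3 = 43 gives 43/60; |achieved − target| = 0 ≤ 43/6000 ✓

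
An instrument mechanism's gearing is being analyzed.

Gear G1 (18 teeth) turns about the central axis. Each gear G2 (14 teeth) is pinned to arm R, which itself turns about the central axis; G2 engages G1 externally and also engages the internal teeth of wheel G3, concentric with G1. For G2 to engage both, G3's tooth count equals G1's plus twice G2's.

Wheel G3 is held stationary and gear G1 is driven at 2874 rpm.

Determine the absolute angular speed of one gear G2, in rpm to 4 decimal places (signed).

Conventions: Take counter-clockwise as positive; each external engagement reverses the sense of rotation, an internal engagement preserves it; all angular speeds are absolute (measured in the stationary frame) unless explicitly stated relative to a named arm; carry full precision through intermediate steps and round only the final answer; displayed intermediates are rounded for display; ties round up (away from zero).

recognized (axles ride arm R): planetary set, 18/14/46 teeth
normalise by the input: solve with ω_sun = 1, then scale by 2874 rpm
ring teeth: 18 + 2·14 = 46
18(ω_sun−ω_arm) = −46(ω_ring−ω_arm),  ω_ring = 0, ω_sun = 1
18(1−ω_arm) = −46(0−ω_arm)  ⇒  64·ω_arm = 18  ⇒  ω_arm = 9/32
sun–planet mesh: 18·(1−9/32) = −14·(ω_p−ω_arm)  ⇒  ω_p−ω_arm = -207/224
ω_p = 9/32 − 207/224 = -9/14
scale: ω_p = -9/14 × 2874 rpm = -1847.5714 rpm

-1847.5714 rpm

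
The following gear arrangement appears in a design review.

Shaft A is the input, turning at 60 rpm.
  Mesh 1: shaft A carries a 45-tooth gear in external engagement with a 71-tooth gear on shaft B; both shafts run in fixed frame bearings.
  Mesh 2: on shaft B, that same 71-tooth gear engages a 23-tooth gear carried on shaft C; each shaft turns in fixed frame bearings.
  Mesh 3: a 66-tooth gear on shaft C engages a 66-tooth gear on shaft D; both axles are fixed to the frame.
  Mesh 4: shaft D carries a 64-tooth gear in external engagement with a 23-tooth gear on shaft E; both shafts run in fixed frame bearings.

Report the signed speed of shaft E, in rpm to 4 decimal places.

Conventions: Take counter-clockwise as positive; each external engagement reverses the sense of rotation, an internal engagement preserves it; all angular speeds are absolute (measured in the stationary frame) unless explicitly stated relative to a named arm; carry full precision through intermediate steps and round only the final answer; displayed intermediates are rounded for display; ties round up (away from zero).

+326.6541 rpm

4-mesh fixed-axis compound train (all bearings frame-fixed)
mesh 1 [45T→71T]: ω = 60.0000×45/71 = 38.0282 rpm, sense flips to −
mesh 2 [71T→23T]: ω = 38.0282×71/23 = 117.3913 rpm, sense flips to +
mesh 3 [66T→66T]: ω = 117.3913×66/66 = 117.3913 rpm, sense flips to −
mesh 4 [64T→23T]: ω = 117.3913×64/23 = 326.6541 rpm, sense flips to +
signed output speed = +326.6541 rpm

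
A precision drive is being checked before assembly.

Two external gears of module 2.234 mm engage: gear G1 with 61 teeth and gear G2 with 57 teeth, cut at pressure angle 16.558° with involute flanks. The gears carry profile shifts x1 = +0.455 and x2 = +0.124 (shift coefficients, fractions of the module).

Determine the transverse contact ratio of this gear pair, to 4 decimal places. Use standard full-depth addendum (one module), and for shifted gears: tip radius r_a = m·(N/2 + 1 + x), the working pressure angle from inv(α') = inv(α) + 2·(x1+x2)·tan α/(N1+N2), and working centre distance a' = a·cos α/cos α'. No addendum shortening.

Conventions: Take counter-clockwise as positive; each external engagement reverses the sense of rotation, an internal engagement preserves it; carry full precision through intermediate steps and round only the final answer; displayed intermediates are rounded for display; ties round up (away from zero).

single-mesh involute tooth geometry (61T engaging 57T at module 2.234)
base radii: r_b1 = 65.311477, r_b2 = 61.028757
tip radii: r_a1 = 71.387470, r_a2 = 66.180016
inv(α') = inv(16.558°) + 2·(+0.455+0.124)·tan α/(61+57) = 0.01124104  ⇒  α' = 18.25689°
a' = a·cos α / cos α' = 131.8060·cos 16.558°/cos 18.25689° = 133.037128
action lengths: √(r_a1²−r_b1²) = 28.819817, √(r_a2²−r_b2²) = 25.598541
base pitch p_b = π·m·cos α = 6.727281
CR = (28.819817 + 25.598541 − 133.037128·sin 18.25689°)/6.727281 = 1.893894
contact ratio ≈ 1.8939

1.8939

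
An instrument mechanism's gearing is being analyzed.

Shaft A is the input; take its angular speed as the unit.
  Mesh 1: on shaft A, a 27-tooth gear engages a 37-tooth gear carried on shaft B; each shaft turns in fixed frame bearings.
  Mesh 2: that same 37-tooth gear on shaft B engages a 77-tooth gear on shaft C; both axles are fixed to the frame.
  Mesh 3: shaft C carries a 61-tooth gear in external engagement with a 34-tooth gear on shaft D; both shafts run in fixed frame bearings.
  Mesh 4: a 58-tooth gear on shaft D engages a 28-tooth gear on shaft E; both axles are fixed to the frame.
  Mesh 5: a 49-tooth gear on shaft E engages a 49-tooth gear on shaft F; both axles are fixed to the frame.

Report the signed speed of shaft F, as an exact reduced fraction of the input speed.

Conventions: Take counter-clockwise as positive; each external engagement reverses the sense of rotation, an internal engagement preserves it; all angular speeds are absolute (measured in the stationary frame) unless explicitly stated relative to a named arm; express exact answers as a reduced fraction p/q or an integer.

-47763/36652

5-mesh fixed-axis compound train (all bearings frame-fixed)
mesh 1 [27T→37T]: |ω|/ω_in = 1×27/37 = 27/37, sense flips to −
mesh 2 [37T→77T]: |ω|/ω_in = (27/37)×37/77 = 27/77, sense flips to +
mesh 3 [61T→34T]: |ω|/ω_in = (27/77)×61/34 = 1647/2618, sense flips to −
mesh 4 [58T→28T]: |ω|/ω_in = (1647/2618)×58/28 = 47763/36652, sense flips to +
mesh 5 [49T→49T]: |ω|/ω_in = (47763/36652)×49/49 = 47763/36652, sense flips to −
signed output speed (× input speed) = -47763/36652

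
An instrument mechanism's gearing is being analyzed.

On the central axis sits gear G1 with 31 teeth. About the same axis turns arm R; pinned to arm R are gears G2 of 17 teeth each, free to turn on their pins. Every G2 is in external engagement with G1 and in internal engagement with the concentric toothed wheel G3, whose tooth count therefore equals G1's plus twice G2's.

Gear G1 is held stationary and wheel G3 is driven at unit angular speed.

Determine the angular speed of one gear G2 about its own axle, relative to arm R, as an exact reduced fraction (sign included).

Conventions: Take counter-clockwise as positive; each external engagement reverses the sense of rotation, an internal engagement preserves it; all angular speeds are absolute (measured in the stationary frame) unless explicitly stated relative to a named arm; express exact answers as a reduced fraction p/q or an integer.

2015/1632

class = planetary set [G3 = 31+2·17 = 65; Willis about the carrier]
ring teeth: 31 + 2·17 = 65
31(ω_sun−ω_arm) = −65(ω_ring−ω_arm),  ω_sun = 0, ω_ring = 1
31(0−ω_arm) = −65(1−ω_arm)  ⇒  96·ω_arm = 65  ⇒  ω_arm = 65/96
sun–planet mesh: 31·(0−65/96) = −17·(ω_p−ω_arm)  ⇒  ω_p−ω_arm = 2015/1632
exact speed ratio = 2015/1632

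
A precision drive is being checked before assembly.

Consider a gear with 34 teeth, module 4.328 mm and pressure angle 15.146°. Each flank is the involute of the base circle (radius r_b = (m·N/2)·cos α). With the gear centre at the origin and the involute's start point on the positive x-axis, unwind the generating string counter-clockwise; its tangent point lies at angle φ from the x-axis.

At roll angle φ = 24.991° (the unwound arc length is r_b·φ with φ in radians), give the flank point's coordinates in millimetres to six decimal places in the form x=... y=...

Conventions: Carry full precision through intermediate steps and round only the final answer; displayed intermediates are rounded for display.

topology: single-mesh involute geometry — m = 4.328, N = 34
pitch radius r_p = m·N/2 = 4.328·34/2 = 73.576000
base radius r_b = r_p·cos α = 73.576000·cos 15.146° = 71.020203
roll angle φ = 24.991° = 0.43617523 rad
x = r_b·(cos φ + φ·sin φ) = 77.458020
y = r_b·(sin φ − φ·cos φ) = 1.927342

x=77.458020 y=1.927342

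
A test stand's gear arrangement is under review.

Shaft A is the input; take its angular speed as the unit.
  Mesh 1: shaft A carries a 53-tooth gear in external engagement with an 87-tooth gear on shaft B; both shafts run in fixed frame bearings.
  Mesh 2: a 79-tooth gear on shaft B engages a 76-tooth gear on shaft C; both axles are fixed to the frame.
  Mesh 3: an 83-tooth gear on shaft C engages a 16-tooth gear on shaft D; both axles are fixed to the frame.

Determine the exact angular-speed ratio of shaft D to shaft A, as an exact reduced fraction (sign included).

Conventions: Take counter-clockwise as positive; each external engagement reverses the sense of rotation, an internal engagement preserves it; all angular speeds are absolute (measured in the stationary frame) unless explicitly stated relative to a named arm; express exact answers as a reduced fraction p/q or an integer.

class = fixed-axis compound train [3 meshes; 3 ratios multiply, 3 sense flips]
mesh 1 [53T→87T]: running ratio 53/87, sense −
mesh 2 [79T→76T]: running ratio 4187/6612, sense +
mesh 3 [83T→16T]: running ratio 347521/105792, sense −
ω_out/ω_in = -347521/105792

-347521/105792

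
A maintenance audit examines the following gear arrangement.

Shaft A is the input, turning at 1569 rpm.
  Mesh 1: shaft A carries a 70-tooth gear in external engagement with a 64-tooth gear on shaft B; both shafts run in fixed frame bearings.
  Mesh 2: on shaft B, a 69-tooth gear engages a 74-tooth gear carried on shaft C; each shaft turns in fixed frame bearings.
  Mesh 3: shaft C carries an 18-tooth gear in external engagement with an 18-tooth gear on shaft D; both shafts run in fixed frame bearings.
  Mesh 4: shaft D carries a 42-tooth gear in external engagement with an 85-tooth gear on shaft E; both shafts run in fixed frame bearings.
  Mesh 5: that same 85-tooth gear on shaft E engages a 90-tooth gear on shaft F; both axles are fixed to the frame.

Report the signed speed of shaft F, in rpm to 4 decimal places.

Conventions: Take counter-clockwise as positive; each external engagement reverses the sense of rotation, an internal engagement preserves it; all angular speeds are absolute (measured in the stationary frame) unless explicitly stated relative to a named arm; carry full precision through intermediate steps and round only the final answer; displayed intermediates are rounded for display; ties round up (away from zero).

-746.7327 rpm

topology: fixed-axis compound train — 5 meshes, A→F
mesh 1 [70T→64T]: ω = 1569.0000×70/64 = 1716.0938 rpm, sense flips to −
mesh 2 [69T→74T]: ω = 1716.0938×69/74 = 1600.1415 rpm, sense flips to +
mesh 3 [18T→18T]: ω = 1600.1415×18/18 = 1600.1415 rpm, sense flips to −
mesh 4 [42T→85T]: ω = 1600.1415×42/85 = 790.6581 rpm, sense flips to +
mesh 5 [85T→90T]: ω = 790.6581×85/90 = 746.7327 rpm, sense flips to −
signed output speed = -746.7327 rpm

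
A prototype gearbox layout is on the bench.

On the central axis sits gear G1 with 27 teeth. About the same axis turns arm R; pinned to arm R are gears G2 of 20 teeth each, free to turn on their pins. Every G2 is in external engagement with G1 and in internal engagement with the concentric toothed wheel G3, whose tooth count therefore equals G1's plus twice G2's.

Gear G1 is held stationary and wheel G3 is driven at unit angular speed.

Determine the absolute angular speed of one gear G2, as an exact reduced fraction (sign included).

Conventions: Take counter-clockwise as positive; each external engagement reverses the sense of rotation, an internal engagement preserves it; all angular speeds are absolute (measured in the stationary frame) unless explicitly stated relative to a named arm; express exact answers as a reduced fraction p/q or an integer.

67/40

class = planetary set [G3 = 27+2·20 = 67; Willis about the carrier]
ring teeth: 27 + 2·20 = 67
27(ω_sun−ω_arm) = −67(ω_ring−ω_arm),  ω_sun = 0, ω_ring = 1
27(0−ω_arm) = −67(1−ω_arm)  ⇒  94·ω_arm = 67  ⇒  ω_arm = 67/94
sun–planet mesh: 27·(0−67/94) = −20·(ω_p−ω_arm)  ⇒  ω_p−ω_arm = 1809/1880
ω_p = 67/94 + 1809/1880 = 67/40
exact speed ratio = 67/40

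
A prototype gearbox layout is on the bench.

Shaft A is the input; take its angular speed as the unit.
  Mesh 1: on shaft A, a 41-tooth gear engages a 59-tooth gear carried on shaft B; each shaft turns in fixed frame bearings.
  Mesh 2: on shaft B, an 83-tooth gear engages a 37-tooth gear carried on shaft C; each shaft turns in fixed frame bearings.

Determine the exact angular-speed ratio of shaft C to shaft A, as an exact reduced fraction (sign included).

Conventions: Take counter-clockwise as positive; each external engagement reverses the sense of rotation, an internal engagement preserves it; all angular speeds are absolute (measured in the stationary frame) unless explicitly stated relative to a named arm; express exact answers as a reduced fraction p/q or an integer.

3403/2183

class = fixed-axis compound train [2 meshes; 2 ratios multiply, 2 sense flips]
mesh 1 [41T→59T]: running ratio 41/59, sense −
mesh 2 [83T→37T]: running ratio 3403/2183, sense +
ω_out/ω_in = 3403/2183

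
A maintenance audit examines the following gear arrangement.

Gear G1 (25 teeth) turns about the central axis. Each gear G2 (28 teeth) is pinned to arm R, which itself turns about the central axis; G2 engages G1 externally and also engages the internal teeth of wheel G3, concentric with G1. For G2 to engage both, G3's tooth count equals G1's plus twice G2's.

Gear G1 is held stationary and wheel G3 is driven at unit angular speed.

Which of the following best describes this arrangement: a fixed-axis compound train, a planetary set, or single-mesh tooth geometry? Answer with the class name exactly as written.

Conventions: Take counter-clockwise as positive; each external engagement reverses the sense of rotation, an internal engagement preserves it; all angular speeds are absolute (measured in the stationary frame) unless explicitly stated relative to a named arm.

recognized (axles ride arm R): planetary set, 25/28/81 teeth
classification: planetary set

planetary set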